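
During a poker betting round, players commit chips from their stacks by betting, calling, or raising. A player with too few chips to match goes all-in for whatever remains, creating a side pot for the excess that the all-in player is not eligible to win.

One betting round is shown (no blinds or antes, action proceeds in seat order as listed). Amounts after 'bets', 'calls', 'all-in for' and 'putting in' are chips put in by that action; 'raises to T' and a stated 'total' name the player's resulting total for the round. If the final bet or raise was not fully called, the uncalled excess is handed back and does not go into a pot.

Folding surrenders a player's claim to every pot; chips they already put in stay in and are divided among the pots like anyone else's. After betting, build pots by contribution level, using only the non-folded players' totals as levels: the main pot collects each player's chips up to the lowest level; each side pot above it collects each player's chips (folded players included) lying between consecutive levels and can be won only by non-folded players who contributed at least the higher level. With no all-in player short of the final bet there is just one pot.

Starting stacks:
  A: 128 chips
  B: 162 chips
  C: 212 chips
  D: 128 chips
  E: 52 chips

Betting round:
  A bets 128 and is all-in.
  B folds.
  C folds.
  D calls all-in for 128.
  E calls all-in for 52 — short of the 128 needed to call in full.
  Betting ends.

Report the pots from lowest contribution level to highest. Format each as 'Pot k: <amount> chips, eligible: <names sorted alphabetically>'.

Contributions: A=128, D=128, E=52
Folded: B, C
Pot levels (distinct totals of non-folded players): 52, 128
Layer 1-52: 52 each from A, D, E = 52*3 = 156 chips; eligible A, D, E
Layer 53-128: 76 each from A, D = 76*2 = 152 chips; eligible A, D

Pot 1: 156 chips, eligible: A, D, E
Pot 2: 152 chips, eligible: A, D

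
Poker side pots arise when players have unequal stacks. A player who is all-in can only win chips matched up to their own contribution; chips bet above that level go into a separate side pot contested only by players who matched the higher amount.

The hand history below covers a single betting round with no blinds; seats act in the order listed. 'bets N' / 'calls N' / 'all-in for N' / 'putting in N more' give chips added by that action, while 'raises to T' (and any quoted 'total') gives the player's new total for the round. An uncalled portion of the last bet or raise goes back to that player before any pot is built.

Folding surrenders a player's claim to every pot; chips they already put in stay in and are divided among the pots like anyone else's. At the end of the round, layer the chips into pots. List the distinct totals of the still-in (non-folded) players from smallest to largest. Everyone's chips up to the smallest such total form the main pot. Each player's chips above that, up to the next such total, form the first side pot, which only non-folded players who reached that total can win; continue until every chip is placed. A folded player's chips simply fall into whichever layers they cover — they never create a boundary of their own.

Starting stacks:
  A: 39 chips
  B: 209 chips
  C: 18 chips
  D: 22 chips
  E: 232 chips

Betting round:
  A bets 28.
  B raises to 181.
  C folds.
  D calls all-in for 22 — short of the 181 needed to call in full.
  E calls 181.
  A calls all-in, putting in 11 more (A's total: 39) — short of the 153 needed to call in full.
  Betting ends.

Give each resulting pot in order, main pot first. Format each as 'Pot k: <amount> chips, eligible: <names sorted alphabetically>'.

Contributions: A=39, B=181, D=22, E=181
Folded: C
Pot levels (distinct totals of non-folded players): 22, 39, 181
Layer 1-22: 22 each from A, B, D, E = 22*4 = 88 chips; eligible A, B, D, E
Layer 23-39: 17 each from A, B, E = 17*3 = 51 chips; eligible A, B, E
Layer 40-181: 142 each from B, E = 142*2 = 284 chips; eligible B, E

Pot 1: 88 chips, eligible: A, B, D, E
Pot 2: 51 chips, eligible: A, B, E
Pot 3: 284 chips, eligible: B, E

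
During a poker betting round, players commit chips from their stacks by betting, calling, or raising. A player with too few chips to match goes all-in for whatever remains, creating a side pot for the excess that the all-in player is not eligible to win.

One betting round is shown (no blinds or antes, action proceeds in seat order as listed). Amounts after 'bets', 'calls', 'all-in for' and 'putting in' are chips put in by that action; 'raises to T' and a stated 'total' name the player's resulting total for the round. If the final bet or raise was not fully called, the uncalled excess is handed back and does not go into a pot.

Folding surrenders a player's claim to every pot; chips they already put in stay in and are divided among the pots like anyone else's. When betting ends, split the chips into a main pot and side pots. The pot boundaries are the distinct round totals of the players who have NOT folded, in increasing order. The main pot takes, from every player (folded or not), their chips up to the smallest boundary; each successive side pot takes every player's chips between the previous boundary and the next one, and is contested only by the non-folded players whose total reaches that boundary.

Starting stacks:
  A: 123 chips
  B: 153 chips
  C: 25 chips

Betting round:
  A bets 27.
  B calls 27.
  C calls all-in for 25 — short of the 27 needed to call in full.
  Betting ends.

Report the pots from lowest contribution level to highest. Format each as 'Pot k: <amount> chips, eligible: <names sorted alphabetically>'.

Contributions: A=27, B=27, C=25
Pot levels (distinct totals of non-folded players): 25, 27
Layer 1-25: 25 each from A, B, C = 25*3 = 75 chips; eligible A, B, C
Layer 26-27: 2 each from A, B = 2*2 = 4 chips; eligible A, B

Pot 1: 75 chips, eligible: A, B, C
Pot 2: 4 chips, eligible: A, B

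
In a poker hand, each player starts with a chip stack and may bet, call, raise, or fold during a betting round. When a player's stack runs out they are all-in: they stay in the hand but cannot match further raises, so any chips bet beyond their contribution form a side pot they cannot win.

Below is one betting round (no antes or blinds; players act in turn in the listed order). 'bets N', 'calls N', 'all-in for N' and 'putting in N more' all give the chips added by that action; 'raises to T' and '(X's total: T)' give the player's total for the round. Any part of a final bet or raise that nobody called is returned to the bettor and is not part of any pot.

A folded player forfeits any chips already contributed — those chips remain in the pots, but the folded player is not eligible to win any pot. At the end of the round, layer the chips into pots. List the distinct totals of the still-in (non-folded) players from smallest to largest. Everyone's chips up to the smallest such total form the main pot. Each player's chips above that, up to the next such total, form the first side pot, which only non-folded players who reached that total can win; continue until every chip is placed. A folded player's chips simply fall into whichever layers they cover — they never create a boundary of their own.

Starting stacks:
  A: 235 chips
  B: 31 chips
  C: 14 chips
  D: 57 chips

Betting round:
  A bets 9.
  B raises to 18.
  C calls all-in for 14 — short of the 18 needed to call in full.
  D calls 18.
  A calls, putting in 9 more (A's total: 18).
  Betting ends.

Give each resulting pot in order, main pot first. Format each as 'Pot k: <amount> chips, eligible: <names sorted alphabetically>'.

Contributions: A=18, B=18, C=14, D=18
Pot levels (distinct totals of non-folded players): 14, 18
Layer 1-14: 14 each from A, B, C, D = 14*4 = 56 chips; eligible A, B, C, D
Layer 15-18: 4 each from A, B, D = 4*3 = 12 chips; eligible A, B, D

Pot 1: 56 chips, eligible: A, B, C, D
Pot 2: 12 chips, eligible: A, B, D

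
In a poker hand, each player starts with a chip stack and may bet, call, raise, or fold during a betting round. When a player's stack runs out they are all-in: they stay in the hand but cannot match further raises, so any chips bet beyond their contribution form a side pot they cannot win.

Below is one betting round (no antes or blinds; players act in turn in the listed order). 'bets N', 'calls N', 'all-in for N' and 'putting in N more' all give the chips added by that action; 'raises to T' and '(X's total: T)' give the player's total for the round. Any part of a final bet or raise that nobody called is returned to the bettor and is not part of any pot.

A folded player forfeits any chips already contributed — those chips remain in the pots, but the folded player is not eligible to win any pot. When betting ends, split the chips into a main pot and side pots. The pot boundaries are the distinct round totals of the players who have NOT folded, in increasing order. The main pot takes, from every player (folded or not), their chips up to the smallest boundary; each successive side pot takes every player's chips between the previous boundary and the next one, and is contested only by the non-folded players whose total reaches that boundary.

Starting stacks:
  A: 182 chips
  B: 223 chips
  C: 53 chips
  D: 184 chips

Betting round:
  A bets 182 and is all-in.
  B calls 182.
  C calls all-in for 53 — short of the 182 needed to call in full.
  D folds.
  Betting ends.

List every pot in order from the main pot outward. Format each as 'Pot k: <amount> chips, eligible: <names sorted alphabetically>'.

Contributions: A=182, B=182, C=53
Folded: D
Pot levels (distinct totals of non-folded players): 53, 182
Layer 1-53: 53 each from A, B, C = 53*3 = 159 chips; eligible A, B, C
Layer 54-182: 129 each from A, B = 129*2 = 258 chips; eligible A, B

Pot 1: 159 chips, eligible: A, B, C
Pot 2: 258 chips, eligible: A, B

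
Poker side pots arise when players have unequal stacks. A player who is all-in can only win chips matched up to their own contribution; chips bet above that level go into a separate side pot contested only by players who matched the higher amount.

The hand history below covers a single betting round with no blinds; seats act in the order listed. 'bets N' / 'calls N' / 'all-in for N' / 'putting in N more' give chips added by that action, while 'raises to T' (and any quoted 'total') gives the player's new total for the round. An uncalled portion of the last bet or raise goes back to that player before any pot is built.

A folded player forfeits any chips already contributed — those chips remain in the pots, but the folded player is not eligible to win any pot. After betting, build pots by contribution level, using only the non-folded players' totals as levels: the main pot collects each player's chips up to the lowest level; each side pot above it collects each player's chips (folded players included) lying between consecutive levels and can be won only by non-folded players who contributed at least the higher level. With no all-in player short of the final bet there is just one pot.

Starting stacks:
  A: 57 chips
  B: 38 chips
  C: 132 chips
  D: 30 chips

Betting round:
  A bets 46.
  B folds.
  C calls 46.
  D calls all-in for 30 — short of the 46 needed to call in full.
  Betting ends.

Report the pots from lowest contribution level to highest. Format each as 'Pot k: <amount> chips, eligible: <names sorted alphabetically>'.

Contributions: A=46, C=46, D=30
Folded: B
Pot levels (distinct totals of non-folded players): 30, 46
Layer 1-30: 30 each from A, C, D = 30*3 = 90 chips; eligible A, C, D
Layer 31-46: 16 each from A, C = 16*2 = 32 chips; eligible A, C

Pot 1: 90 chips, eligible: A, C, D
Pot 2: 32 chips, eligible: A, C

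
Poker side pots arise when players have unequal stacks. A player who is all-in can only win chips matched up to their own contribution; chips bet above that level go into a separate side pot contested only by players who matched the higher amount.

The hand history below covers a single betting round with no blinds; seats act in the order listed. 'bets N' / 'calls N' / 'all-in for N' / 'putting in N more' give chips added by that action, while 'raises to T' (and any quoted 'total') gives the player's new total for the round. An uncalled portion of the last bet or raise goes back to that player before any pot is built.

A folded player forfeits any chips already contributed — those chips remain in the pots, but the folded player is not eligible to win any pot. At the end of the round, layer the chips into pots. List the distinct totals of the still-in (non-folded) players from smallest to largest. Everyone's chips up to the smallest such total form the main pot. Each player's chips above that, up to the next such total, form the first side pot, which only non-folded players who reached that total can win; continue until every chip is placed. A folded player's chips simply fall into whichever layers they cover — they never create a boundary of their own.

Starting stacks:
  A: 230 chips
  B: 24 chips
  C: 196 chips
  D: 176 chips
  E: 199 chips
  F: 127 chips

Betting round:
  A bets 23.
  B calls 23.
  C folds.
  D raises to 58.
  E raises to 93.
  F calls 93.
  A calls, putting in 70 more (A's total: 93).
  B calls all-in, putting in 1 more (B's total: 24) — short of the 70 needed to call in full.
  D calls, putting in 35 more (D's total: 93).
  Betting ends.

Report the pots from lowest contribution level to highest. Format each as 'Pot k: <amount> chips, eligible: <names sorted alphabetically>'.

Pot 1: 120 chips, eligible: A, B, D, E, F
Pot 2: 276 chips, eligible: A, D, E, F

Derivation:
Contributions: A=93, B=24, D=93, E=93, F=93
Folded: C
Pot levels (distinct totals of non-folded players): 24, 93
Layer 1-24: 24 each from A, B, D, E, F = 24*5 = 120 chips; eligible A, B, D, E, F
Layer 25-93: 69 each from A, D, E, F = 69*4 = 276 chips; eligible A, D, E, F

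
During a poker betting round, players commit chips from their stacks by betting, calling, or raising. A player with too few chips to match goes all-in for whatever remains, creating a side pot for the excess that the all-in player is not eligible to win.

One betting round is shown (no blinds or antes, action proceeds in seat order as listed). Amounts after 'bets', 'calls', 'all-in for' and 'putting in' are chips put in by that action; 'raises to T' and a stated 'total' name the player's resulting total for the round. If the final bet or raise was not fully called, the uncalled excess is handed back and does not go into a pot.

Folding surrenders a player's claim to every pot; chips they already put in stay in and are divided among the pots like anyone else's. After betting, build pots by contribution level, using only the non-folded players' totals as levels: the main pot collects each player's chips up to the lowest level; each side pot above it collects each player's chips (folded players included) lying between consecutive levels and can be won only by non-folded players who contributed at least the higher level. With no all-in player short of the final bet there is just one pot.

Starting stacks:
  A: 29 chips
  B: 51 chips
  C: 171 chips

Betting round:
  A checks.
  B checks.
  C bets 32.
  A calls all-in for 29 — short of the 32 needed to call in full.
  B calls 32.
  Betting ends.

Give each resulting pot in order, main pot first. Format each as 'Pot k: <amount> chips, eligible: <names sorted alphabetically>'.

Contributions: A=29, B=32, C=32
Pot levels (distinct totals of non-folded players): 29, 32
Layer 1-29: 29 each from A, B, C = 29*3 = 87 chips; eligible A, B, C
Layer 30-32: 3 each from B, C = 3*2 = 6 chips; eligible B, C

Pot 1: 87 chips, eligible: A, B, C
Pot 2: 6 chips, eligible: B, C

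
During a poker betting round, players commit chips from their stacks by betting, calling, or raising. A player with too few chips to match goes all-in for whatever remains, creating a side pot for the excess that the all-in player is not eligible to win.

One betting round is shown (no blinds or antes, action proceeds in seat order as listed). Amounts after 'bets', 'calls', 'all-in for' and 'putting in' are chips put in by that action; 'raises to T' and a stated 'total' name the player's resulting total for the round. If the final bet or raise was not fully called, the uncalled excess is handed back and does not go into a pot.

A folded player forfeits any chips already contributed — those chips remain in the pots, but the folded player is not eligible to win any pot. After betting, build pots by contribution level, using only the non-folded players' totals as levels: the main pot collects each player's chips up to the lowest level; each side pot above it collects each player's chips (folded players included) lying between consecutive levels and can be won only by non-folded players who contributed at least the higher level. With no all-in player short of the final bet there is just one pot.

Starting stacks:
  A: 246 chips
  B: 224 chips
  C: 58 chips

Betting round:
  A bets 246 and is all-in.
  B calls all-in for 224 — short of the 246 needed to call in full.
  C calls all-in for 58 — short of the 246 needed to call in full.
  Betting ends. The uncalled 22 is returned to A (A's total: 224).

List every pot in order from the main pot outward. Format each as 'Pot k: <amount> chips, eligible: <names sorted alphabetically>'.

Pot 1: 174 chips, eligible: A, B, C
Pot 2: 332 chips, eligible: A, B

Derivation:
Contributions (after 22 returned to A): A=224, B=224, C=58
Pot levels (distinct totals of non-folded players): 58, 224
Layer 1-58: 58 each from A, B, C = 58*3 = 174 chips; eligible A, B, C
Layer 59-224: 166 each from A, B = 166*2 = 332 chips; eligible A, B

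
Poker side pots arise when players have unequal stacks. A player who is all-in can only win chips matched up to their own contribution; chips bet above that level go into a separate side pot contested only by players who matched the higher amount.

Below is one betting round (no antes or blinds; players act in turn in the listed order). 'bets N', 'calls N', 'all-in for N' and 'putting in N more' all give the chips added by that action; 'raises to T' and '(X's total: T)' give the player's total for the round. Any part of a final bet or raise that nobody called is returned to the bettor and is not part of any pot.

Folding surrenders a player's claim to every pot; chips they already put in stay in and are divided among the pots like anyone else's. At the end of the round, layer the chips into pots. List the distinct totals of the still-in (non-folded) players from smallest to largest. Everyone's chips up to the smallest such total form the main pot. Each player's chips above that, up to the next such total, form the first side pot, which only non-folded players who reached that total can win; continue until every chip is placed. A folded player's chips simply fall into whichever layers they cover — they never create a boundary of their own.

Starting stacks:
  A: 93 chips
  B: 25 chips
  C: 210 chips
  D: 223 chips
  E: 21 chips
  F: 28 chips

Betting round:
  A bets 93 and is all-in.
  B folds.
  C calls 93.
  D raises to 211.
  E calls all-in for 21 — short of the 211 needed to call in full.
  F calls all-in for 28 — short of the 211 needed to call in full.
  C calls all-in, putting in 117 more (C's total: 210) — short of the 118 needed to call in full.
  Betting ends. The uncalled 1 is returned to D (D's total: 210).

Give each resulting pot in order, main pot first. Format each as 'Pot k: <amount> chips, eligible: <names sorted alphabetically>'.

Contributions (after 1 returned to D): A=93, C=210, D=210, E=21, F=28
Folded: B
Pot levels (distinct totals of non-folded players): 21, 28, 93, 210
Layer 1-21: 21 each from A, C, D, E, F = 21*5 = 105 chips; eligible A, C, D, E, F
Layer 22-28: 7 each from A, C, D, F = 7*4 = 28 chips; eligible A, C, D, F
Layer 29-93: 65 each from A, C, D = 65*3 = 195 chips; eligible A, C, D
Layer 94-210: 117 each from C, D = 117*2 = 234 chips; eligible C, D

Pot 1: 105 chips, eligible: A, C, D, E, F
Pot 2: 28 chips, eligible: A, C, D, F
Pot 3: 195 chips, eligible: A, C, D
Pot 4: 234 chips, eligible: C, D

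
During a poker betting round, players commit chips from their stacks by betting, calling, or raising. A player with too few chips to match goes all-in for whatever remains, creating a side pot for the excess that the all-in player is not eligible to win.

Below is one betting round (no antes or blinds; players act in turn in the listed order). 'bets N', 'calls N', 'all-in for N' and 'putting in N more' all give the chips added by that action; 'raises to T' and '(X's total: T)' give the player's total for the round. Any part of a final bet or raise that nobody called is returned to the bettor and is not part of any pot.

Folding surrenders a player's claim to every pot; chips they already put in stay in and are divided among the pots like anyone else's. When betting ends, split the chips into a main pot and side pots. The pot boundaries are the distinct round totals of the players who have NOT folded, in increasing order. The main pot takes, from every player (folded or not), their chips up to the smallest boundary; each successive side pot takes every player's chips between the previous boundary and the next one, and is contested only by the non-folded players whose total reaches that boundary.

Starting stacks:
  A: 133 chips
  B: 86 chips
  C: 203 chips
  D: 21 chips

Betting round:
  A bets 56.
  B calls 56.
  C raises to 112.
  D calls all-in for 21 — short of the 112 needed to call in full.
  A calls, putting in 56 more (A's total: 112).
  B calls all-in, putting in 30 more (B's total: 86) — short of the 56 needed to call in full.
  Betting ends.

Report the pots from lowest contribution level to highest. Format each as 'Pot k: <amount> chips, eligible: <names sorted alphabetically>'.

Pot 1: 84 chips, eligible: A, B, C, D
Pot 2: 195 chips, eligible: A, B, C
Pot 3: 52 chips, eligible: A, C

Derivation:
Contributions: A=112, B=86, C=112, D=21
Pot levels (distinct totals of non-folded players): 21, 86, 112
Layer 1-21: 21 each from A, B, C, D = 21*4 = 84 chips; eligible A, B, C, D
Layer 22-86: 65 each from A, B, C = 65*3 = 195 chips; eligible A, B, C
Layer 87-112: 26 each from A, C = 26*2 = 52 chips; eligible A, C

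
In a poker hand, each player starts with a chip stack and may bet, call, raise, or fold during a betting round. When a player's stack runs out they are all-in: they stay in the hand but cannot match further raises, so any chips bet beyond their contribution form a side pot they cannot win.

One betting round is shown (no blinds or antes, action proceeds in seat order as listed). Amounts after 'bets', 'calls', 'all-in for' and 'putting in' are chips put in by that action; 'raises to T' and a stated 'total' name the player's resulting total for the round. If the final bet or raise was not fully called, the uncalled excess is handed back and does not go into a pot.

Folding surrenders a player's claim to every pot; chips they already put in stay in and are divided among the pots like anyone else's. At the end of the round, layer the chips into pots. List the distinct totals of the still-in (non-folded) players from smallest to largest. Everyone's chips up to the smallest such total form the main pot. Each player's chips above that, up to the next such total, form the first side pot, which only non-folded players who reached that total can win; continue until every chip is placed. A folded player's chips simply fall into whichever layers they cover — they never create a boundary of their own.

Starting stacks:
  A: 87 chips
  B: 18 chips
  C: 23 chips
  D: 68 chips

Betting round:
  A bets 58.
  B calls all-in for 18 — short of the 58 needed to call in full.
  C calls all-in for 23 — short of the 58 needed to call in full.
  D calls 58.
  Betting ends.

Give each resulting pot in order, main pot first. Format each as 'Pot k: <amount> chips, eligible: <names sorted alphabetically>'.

Pot 1: 72 chips, eligible: A, B, C, D
Pot 2: 15 chips, eligible: A, C, D
Pot 3: 70 chips, eligible: A, D

Derivation:
Contributions: A=58, B=18, C=23, D=58
Pot levels (distinct totals of non-folded players): 18, 23, 58
Layer 1-18: 18 each from A, B, C, D = 18*4 = 72 chips; eligible A, B, C, D
Layer 19-23: 5 each from A, C, D = 5*3 = 15 chips; eligible A, C, D
Layer 24-58: 35 each from A, D = 35*2 = 70 chips; eligible A, D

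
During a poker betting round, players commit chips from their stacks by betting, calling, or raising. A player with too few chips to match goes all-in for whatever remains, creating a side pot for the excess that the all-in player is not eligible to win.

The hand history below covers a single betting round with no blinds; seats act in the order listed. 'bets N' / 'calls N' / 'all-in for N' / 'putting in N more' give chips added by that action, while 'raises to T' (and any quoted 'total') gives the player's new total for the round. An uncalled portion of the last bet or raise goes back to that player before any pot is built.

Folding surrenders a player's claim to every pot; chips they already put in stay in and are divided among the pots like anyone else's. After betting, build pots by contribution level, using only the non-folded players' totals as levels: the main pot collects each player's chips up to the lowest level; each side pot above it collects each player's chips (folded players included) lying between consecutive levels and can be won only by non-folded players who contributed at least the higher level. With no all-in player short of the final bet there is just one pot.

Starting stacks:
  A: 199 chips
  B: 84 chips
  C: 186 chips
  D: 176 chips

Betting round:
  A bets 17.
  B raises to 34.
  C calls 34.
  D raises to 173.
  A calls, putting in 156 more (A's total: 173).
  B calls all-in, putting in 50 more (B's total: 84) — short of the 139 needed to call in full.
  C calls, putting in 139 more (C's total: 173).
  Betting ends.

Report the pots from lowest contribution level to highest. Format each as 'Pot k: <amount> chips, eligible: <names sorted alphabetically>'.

Contributions: A=173, B=84, C=173, D=173
Pot levels (distinct totals of non-folded players): 84, 173
Layer 1-84: 84 each from A, B, C, D = 84*4 = 336 chips; eligible A, B, C, D
Layer 85-173: 89 each from A, C, D = 89*3 = 267 chips; eligible A, C, D

Pot 1: 336 chips, eligible: A, B, C, D
Pot 2: 267 chips, eligible: A, C, D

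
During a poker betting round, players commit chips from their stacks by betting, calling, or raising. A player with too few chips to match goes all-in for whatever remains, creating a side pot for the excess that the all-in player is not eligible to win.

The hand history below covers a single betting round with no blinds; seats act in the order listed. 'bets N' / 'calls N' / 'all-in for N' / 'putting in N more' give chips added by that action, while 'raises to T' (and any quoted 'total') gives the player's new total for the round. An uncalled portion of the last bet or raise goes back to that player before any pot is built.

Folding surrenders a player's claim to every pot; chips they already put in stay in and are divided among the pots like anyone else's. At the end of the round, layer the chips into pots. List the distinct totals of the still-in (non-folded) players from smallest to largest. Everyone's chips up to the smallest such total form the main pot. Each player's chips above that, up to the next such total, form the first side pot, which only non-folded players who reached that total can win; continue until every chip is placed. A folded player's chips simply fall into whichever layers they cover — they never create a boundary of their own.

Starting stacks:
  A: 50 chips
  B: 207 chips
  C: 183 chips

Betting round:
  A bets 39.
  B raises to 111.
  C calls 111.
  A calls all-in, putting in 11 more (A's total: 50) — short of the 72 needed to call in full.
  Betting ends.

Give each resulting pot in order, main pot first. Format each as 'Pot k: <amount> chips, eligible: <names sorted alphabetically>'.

Contributions: A=50, B=111, C=111
Pot levels (distinct totals of non-folded players): 50, 111
Layer 1-50: 50 each from A, B, C = 50*3 = 150 chips; eligible A, B, C
Layer 51-111: 61 each from B, C = 61*2 = 122 chips; eligible B, C

Pot 1: 150 chips, eligible: A, B, C
Pot 2: 122 chips, eligible: B, C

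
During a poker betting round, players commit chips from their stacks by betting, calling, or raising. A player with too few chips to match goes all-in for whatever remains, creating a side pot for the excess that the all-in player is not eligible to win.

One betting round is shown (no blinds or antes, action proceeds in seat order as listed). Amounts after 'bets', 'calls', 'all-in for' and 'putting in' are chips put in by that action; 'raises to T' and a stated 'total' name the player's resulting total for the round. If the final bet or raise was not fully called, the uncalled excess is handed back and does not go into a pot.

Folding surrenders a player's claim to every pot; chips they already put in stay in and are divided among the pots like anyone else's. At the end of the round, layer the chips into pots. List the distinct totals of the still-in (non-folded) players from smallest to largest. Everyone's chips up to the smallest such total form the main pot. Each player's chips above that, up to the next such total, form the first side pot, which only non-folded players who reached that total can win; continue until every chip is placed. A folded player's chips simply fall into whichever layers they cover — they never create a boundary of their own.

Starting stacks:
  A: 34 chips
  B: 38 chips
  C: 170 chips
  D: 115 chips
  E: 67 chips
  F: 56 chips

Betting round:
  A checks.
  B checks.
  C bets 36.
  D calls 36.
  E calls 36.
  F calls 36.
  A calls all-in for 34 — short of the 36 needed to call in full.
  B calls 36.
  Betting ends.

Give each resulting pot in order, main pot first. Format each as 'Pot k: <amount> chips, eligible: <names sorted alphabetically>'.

Contributions: A=34, B=36, C=36, D=36, E=36, F=36
Pot levels (distinct totals of non-folded players): 34, 36
Layer 1-34: 34 each from A, B, C, D, E, F = 34*6 = 204 chips; eligible A, B, C, D, E, F
Layer 35-36: 2 each from B, C, D, E, F = 2*5 = 10 chips; eligible B, C, D, E, F

Pot 1: 204 chips, eligible: A, B, C, D, E, F
Pot 2: 10 chips, eligible: B, C, D, E, F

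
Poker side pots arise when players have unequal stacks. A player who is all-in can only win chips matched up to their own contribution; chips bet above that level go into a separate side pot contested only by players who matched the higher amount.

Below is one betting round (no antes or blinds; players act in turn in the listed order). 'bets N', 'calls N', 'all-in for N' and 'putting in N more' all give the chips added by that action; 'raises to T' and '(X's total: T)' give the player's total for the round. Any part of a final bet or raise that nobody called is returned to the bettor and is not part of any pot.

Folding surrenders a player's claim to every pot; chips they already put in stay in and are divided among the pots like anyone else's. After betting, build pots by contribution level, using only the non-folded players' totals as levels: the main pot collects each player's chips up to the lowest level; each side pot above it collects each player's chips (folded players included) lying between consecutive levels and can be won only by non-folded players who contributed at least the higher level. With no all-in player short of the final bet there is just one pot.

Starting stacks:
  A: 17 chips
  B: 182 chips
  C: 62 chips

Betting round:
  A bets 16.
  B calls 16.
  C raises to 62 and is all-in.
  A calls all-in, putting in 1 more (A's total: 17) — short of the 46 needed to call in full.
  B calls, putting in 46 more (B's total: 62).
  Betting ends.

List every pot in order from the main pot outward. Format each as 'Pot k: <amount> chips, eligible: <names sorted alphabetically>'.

Contributions: A=17, B=62, C=62
Pot levels (distinct totals of non-folded players): 17, 62
Layer 1-17: 17 each from A, B, C = 17*3 = 51 chips; eligible A, B, C
Layer 18-62: 45 each from B, C = 45*2 = 90 chips; eligible B, C

Pot 1: 51 chips, eligible: A, B, C
Pot 2: 90 chips, eligible: B, C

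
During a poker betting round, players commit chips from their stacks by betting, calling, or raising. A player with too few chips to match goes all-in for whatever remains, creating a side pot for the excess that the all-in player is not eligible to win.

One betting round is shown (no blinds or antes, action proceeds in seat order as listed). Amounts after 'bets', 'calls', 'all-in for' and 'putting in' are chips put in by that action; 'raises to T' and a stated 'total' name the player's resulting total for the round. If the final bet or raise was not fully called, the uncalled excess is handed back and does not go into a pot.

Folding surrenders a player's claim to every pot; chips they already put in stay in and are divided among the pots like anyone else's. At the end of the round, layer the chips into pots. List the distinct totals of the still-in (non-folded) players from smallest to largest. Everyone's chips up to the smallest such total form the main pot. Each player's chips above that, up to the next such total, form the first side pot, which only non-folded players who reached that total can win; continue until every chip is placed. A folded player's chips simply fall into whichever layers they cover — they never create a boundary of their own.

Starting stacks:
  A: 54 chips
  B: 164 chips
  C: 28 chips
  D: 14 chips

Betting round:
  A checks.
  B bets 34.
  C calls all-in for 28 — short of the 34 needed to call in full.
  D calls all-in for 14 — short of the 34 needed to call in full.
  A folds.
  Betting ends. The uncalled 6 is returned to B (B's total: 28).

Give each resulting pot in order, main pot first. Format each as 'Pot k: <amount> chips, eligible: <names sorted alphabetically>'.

Contributions (after 6 returned to B): B=28, C=28, D=14
Folded: A
Pot levels (distinct totals of non-folded players): 14, 28
Layer 1-14: 14 each from B, C, D = 14*3 = 42 chips; eligible B, C, D
Layer 15-28: 14 each from B, C = 14*2 = 28 chips; eligible B, C

Pot 1: 42 chips, eligible: B, C, D
Pot 2: 28 chips, eligible: B, C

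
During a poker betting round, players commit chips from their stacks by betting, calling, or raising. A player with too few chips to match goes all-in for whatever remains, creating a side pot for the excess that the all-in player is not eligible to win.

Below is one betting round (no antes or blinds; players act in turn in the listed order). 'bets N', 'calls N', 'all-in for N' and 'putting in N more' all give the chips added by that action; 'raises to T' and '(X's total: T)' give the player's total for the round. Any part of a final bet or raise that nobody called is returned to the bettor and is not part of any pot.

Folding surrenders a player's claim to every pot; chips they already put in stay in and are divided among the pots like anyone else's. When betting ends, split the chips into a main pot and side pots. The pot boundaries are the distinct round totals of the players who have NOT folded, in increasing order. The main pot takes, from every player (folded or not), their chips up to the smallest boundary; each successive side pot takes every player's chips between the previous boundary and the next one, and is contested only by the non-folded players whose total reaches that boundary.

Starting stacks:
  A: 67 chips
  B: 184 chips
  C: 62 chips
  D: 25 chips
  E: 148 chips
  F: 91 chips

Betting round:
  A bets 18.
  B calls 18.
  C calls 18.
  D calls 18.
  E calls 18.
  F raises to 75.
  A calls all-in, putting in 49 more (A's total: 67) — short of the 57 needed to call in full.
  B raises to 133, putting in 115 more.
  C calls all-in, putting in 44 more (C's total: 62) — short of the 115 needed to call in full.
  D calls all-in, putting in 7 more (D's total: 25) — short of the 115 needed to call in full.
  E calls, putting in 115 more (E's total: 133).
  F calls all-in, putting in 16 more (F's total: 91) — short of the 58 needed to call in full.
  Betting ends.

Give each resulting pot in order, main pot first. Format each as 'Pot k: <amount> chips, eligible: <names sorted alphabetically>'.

Pot 1: 150 chips, eligible: A, B, C, D, E, F
Pot 2: 185 chips, eligible: A, B, C, E, F
Pot 3: 20 chips, eligible: A, B, E, F
Pot 4: 72 chips, eligible: B, E, F
Pot 5: 84 chips, eligible: B, E

Derivation:
Contributions: A=67, B=133, C=62, D=25, E=133, F=91
Pot levels (distinct totals of non-folded players): 25, 62, 67, 91, 133
Layer 1-25: 25 each from A, B, C, D, E, F = 25*6 = 150 chips; eligible A, B, C, D, E, F
Layer 26-62: 37 each from A, B, C, E, F = 37*5 = 185 chips; eligible A, B, C, E, F
Layer 63-67: 5 each from A, B, E, F = 5*4 = 20 chips; eligible A, B, E, F
Layer 68-91: 24 each from B, E, F = 24*3 = 72 chips; eligible B, E, F
Layer 92-133: 42 each from B, E = 42*2 = 84 chips; eligible B, E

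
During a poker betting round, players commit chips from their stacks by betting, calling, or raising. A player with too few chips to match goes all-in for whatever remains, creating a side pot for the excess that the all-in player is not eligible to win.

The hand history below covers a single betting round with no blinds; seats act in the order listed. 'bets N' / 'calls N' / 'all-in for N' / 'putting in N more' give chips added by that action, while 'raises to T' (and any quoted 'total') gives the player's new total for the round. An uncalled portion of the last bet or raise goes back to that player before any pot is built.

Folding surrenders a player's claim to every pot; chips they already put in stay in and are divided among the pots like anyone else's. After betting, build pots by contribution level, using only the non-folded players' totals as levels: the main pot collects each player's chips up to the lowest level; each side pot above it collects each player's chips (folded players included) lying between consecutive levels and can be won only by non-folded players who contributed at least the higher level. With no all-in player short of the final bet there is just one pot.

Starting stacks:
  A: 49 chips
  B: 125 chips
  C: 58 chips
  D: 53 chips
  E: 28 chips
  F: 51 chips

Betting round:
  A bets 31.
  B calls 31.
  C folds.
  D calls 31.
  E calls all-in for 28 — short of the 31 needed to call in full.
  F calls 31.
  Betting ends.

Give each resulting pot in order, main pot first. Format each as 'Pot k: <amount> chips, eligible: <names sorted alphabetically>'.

Pot 1: 140 chips, eligible: A, B, D, E, F
Pot 2: 12 chips, eligible: A, B, D, F

Derivation:
Contributions: A=31, B=31, D=31, E=28, F=31
Folded: C
Pot levels (distinct totals of non-folded players): 28, 31
Layer 1-28: 28 each from A, B, D, E, F = 28*5 = 140 chips; eligible A, B, D, E, F
Layer 29-31: 3 each from A, B, D, F = 3*4 = 12 chips; eligible A, B, D, F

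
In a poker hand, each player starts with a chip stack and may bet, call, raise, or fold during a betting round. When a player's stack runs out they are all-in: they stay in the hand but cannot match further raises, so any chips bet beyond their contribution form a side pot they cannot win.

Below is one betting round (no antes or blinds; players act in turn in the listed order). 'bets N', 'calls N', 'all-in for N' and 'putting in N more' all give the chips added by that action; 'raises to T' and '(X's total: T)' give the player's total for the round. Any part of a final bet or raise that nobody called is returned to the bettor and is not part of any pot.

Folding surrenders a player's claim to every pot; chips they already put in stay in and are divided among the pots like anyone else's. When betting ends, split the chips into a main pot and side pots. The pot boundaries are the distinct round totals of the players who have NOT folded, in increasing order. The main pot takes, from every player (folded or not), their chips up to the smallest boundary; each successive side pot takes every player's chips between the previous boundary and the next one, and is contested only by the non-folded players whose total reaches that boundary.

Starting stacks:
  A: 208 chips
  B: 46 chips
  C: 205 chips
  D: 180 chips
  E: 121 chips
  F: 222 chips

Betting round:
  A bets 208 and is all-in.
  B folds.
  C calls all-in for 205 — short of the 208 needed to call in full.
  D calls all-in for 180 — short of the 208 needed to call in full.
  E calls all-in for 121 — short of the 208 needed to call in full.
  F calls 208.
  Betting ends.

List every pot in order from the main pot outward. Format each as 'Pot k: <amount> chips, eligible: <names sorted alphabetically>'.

Pot 1: 605 chips, eligible: A, C, D, E, F
Pot 2: 236 chips, eligible: A, C, D, F
Pot 3: 75 chips, eligible: A, C, F
Pot 4: 6 chips, eligible: A, F

Derivation:
Contributions: A=208, C=205, D=180, E=121, F=208
Folded: B
Pot levels (distinct totals of non-folded players): 121, 180, 205, 208
Layer 1-121: 121 each from A, C, D, E, F = 121*5 = 605 chips; eligible A, C, D, E, F
Layer 122-180: 59 each from A, C, D, F = 59*4 = 236 chips; eligible A, C, D, F
Layer 181-205: 25 each from A, C, F = 25*3 = 75 chips; eligible A, C, F
Layer 206-208: 3 each from A, F = 3*2 = 6 chips; eligible A, F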